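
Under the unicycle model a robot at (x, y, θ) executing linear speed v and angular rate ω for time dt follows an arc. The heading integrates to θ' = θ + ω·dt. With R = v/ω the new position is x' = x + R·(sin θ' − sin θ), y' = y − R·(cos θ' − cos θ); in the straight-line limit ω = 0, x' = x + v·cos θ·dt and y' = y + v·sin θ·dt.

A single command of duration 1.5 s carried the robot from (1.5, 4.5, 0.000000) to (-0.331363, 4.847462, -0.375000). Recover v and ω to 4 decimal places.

v = -1.2500, ω = -0.2500

Δθ = -0.375000 − 0.000000 = -0.375000
ω = Δθ/dt = -0.375000/1.5 = -0.2500
R = Δx/(sin θ' − sin θ) = 5.0000
v = R·ω = 5.0000·-0.2500 = -1.2500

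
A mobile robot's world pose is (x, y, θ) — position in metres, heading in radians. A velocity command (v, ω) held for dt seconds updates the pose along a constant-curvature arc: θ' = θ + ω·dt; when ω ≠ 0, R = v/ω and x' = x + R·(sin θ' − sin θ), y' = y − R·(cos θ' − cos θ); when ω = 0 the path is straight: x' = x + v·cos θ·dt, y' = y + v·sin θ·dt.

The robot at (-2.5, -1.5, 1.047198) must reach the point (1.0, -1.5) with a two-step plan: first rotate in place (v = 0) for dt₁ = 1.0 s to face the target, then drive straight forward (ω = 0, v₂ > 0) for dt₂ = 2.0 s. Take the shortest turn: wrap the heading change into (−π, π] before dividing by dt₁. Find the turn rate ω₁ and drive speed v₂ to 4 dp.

ω₁ = -1.0472, v₂ = 1.7500

heading to target = atan2(-1.5−-1.5, 1−-2.5) = 0.0000
Δθ = wrap(0.0000 − 1.0472) = -1.0472; ω₁ = Δθ/dt₁ = -1.0472
distance = √((1−-2.5)² + (-1.5−-1.5)²) = 3.5000; v₂ = distance/dt₂ = 1.7500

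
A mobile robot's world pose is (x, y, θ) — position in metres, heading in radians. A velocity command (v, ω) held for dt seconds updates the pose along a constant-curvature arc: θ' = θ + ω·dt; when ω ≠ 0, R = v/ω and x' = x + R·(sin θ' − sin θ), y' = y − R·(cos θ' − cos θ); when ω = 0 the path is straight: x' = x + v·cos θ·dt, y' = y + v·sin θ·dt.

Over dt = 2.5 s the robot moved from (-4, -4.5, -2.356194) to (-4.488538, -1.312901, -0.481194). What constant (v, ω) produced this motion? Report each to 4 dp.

Δθ = -0.481194 − -2.356194 = 1.875000
ω = Δθ/dt = 1.875000/2.5 = 0.7500
R = −Δy/(cos θ' − cos θ) = -2.0000
v = R·ω = -2.0000·0.7500 = -1.5000

v = -1.5000, ω = 0.7500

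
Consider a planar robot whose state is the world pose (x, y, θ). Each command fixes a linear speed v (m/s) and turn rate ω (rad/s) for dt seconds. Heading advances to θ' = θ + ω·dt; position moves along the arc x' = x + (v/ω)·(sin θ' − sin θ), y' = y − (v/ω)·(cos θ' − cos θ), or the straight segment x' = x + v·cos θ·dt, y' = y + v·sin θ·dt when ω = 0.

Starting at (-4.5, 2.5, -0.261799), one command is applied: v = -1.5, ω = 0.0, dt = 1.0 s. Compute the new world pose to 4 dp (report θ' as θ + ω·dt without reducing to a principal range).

(-5.9489, 2.8882, -0.2618)

θ' = -0.2618 + 0.0·1.0 = -0.2618
ω = 0 → straight: x' = -4.5 + -1.5·cos(-0.2618)·1.0 = -5.9489
y' = 2.5 + -1.5·sin(-0.2618)·1.0 = 2.8882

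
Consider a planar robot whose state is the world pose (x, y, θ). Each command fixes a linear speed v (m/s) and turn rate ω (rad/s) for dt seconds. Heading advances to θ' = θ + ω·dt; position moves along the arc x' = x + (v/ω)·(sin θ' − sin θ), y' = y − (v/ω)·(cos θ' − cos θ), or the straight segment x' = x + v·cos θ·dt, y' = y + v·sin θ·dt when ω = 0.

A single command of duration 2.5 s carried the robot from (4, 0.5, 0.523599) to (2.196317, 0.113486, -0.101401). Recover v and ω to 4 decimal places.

v = -0.7500, ω = -0.2500

Δθ = -0.101401 − 0.523599 = -0.625000
ω = Δθ/dt = -0.625000/2.5 = -0.2500
R = Δx/(sin θ' − sin θ) = 3.0000
v = R·ω = 3.0000·-0.2500 = -0.7500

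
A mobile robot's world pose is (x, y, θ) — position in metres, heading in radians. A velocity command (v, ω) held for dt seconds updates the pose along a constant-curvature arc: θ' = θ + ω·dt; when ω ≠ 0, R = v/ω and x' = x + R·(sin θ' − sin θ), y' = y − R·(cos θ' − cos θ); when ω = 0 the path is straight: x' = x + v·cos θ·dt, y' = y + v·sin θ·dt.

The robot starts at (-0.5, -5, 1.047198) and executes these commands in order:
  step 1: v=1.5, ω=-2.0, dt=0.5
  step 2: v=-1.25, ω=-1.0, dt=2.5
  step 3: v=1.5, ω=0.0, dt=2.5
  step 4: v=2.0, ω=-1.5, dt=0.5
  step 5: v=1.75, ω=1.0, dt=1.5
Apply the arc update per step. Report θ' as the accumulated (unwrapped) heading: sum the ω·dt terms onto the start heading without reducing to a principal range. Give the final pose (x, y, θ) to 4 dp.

step 1: θ'=0.0472 (R=-0.7500) → pose (0.1141, -4.6258, 0.0472)
step 2: θ'=-2.4528 (R=1.2500) → pose (-0.7393, -2.4122, -2.4528)
step 3: θ'=-2.4528 (straight) → pose (-3.6344, -4.7957, -2.4528)
step 4: θ'=-3.2028 (R=-1.3333) → pose (-4.5634, -5.0972, -3.2028)
step 5: θ'=-1.7028 (R=1.7500) → pose (-6.4053, -6.6136, -1.7028)

(-6.4053, -6.6136, -1.7028)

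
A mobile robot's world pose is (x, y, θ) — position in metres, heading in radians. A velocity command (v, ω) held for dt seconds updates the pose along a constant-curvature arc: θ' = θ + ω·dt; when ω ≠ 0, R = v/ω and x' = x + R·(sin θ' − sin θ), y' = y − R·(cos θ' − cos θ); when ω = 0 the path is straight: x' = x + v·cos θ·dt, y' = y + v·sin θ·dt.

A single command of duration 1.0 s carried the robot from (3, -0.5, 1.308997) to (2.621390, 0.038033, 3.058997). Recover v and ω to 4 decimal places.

Δθ = 3.058997 − 1.308997 = 1.750000
ω = Δθ/dt = 1.750000/1.0 = 1.7500
R = −Δy/(cos θ' − cos θ) = 0.4286
v = R·ω = 0.4286·1.7500 = 0.7500

v = 0.7500, ω = 1.7500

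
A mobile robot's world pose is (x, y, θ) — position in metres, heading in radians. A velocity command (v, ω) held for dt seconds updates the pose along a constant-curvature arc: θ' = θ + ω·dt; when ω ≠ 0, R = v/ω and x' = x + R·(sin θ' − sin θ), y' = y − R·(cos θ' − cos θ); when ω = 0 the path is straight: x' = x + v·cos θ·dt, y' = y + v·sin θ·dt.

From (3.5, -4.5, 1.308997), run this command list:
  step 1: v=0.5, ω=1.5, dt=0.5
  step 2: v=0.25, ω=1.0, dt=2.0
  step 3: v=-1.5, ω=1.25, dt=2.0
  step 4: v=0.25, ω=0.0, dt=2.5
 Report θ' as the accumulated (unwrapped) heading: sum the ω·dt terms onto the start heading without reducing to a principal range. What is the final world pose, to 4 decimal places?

step 1: θ'=2.0590 (R=0.3333) → pose (3.4724, -4.2574, 2.0590)
step 2: θ'=4.0590 (R=0.2500) → pose (3.0531, -4.2227, 4.0590)
step 3: θ'=6.5590 (R=-1.2000) → pose (1.7735, -2.3386, 6.5590)
step 4: θ'=6.5590 (straight) → pose (2.3749, -2.1684, 6.5590)

(2.3749, -2.1684, 6.5590)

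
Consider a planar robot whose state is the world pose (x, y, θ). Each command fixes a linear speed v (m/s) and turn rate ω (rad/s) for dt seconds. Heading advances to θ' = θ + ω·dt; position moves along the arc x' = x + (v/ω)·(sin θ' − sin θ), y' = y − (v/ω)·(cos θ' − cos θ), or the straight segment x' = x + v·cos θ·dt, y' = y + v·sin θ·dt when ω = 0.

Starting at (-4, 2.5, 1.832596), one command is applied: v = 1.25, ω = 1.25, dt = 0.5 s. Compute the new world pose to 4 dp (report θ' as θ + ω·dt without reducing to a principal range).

θ' = 1.8326 + 1.25·0.5 = 2.4576
R = v/ω = 1.25/1.25 = 1.0000
x' = -4 + 1.0000·(sin 2.4576 − sin 1.8326) = -4.3340
y' = 2.5 − 1.0000·(cos 2.4576 − cos 1.8326) = 3.0162

(-4.3340, 3.0162, 2.4576)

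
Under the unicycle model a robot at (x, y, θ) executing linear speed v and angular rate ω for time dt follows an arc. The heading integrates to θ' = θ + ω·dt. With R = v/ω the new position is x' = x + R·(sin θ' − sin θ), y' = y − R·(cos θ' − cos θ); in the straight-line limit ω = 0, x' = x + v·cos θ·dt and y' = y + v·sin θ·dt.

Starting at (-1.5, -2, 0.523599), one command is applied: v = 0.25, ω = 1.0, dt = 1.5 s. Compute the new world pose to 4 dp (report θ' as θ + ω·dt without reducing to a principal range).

(-1.4002, -1.6741, 2.0236)

θ' = 0.5236 + 1.0·1.5 = 2.0236
R = v/ω = 0.25/1.0 = 0.2500
x' = -1.5 + 0.2500·(sin 2.0236 − sin 0.5236) = -1.4002
y' = -2 − 0.2500·(cos 2.0236 − cos 0.5236) = -1.6741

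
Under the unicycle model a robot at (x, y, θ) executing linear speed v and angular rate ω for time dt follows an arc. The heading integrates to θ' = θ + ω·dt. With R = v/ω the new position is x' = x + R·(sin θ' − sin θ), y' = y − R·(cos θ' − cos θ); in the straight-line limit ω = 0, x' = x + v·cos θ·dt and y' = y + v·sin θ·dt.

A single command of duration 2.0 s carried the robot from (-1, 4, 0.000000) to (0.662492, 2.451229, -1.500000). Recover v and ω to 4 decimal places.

Δθ = -1.500000 − 0.000000 = -1.500000
ω = Δθ/dt = -1.500000/2.0 = -0.7500
R = Δx/(sin θ' − sin θ) = -1.6667
v = R·ω = -1.6667·-0.7500 = 1.2500

v = 1.2500, ω = -0.7500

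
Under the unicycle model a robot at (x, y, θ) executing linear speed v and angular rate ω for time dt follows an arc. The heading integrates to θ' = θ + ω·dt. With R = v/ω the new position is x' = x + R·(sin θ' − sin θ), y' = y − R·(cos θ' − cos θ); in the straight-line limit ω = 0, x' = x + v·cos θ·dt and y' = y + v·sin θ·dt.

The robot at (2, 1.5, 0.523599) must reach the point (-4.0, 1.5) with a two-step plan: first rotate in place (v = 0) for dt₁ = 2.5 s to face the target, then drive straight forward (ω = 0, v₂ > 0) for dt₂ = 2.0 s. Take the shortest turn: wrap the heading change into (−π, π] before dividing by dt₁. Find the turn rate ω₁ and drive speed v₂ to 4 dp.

ω₁ = 1.0472, v₂ = 3.0000

heading to target = atan2(1.5−1.5, -4−2) = 3.1416
Δθ = wrap(3.1416 − 0.5236) = 2.6180; ω₁ = Δθ/dt₁ = 1.0472
distance = √((-4−2)² + (1.5−1.5)²) = 6.0000; v₂ = distance/dt₂ = 3.0000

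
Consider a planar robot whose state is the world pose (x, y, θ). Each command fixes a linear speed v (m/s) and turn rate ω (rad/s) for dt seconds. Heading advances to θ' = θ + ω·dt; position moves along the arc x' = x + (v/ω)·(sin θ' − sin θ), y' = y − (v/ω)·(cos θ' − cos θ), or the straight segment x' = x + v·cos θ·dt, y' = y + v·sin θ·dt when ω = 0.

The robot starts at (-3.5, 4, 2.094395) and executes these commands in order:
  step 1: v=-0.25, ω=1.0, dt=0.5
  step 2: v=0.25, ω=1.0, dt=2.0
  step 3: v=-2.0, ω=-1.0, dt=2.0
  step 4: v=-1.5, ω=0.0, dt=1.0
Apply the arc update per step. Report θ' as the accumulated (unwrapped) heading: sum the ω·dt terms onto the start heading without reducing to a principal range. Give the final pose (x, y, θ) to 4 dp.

step 1: θ'=2.5944 (R=-0.2500) → pose (-3.4136, 3.9115, 2.5944)
step 2: θ'=4.5944 (R=0.2500) → pose (-3.7919, 3.7274, 4.5944)
step 3: θ'=2.5944 (R=2.0000) → pose (-0.7652, 5.2000, 2.5944)
step 4: θ'=2.5944 (straight) → pose (0.5158, 4.4195, 2.5944)

(0.5158, 4.4195, 2.5944)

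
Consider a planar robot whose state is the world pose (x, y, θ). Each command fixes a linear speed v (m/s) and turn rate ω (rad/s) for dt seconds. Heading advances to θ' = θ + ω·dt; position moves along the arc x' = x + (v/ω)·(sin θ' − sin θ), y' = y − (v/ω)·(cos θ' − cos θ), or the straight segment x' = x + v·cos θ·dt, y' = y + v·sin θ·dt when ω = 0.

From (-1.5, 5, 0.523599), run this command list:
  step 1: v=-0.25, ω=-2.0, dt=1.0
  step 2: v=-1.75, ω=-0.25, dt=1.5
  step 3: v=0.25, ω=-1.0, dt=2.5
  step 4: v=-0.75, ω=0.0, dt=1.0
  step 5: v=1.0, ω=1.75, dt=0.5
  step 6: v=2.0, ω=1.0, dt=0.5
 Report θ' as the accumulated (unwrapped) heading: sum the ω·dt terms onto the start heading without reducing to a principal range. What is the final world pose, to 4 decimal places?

(-2.9864, 7.3958, -2.9764)

step 1: θ'=-1.4764 (R=0.1250) → pose (-1.6869, 5.0965, -1.4764)
step 2: θ'=-1.8514 (R=7.0000) → pose (-1.4443, 7.6948, -1.8514)
step 3: θ'=-4.3514 (R=-0.2500) → pose (-1.9184, 7.6757, -4.3514)
step 4: θ'=-4.3514 (straight) → pose (-1.6535, 6.9741, -4.3514)
step 5: θ'=-3.4764 (R=0.5714) → pose (-2.0004, 7.3120, -3.4764)
step 6: θ'=-2.9764 (R=2.0000) → pose (-2.9864, 7.3958, -2.9764)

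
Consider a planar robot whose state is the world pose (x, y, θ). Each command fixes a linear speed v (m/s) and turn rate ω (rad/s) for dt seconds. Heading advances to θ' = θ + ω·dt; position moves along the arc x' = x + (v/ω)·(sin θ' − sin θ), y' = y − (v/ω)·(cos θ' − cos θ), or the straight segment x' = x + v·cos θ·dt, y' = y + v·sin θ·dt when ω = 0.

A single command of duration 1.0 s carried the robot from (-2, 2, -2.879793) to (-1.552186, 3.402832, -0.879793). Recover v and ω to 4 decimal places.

Δθ = -0.879793 − -2.879793 = 2.000000
ω = Δθ/dt = 2.000000/1.0 = 2.0000
R = −Δy/(cos θ' − cos θ) = -0.8750
v = R·ω = -0.8750·2.0000 = -1.7500

v = -1.7500, ω = 2.0000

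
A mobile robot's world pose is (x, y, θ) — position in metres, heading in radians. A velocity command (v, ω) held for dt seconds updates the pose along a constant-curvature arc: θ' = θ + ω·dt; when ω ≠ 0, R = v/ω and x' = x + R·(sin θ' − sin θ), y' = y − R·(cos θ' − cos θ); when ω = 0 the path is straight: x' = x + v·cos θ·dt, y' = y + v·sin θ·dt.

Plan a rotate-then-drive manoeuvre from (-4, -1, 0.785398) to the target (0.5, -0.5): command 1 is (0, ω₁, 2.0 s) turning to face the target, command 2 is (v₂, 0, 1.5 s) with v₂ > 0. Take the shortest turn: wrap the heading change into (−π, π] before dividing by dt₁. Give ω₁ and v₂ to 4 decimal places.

ω₁ = -0.3374, v₂ = 3.0185

heading to target = atan2(-0.5−-1, 0.5−-4) = 0.1107
Δθ = wrap(0.1107 − 0.7854) = -0.6747; ω₁ = Δθ/dt₁ = -0.3374
distance = √((0.5−-4)² + (-0.5−-1)²) = 4.5277; v₂ = distance/dt₂ = 3.0185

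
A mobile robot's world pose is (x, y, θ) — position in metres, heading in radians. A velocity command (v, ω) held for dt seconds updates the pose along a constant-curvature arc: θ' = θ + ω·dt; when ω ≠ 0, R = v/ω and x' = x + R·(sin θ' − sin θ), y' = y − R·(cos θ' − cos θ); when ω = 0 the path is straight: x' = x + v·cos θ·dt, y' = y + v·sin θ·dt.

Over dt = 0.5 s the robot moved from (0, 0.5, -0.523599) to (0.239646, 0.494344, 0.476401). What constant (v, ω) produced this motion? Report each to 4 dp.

Δθ = 0.476401 − -0.523599 = 1.000000
ω = Δθ/dt = 1.000000/0.5 = 2.0000
R = Δx/(sin θ' − sin θ) = 0.2500
v = R·ω = 0.2500·2.0000 = 0.5000

v = 0.5000, ω = 2.0000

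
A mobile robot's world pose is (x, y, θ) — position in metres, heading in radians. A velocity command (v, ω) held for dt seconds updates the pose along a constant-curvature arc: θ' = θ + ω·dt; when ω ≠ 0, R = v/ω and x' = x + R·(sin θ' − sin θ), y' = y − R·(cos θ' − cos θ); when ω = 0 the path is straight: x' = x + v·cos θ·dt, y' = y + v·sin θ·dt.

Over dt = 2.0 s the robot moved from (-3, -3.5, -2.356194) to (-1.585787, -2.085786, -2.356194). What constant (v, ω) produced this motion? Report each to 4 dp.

v = -1.0000, ω = 0.0000

Δθ = -2.356194 − -2.356194 = 0.000000
ω = Δθ/dt = 0.000000/2.0 = 0.0000
ω = 0 → v = (Δx·cos θ + Δy·sin θ)/dt = -1.0000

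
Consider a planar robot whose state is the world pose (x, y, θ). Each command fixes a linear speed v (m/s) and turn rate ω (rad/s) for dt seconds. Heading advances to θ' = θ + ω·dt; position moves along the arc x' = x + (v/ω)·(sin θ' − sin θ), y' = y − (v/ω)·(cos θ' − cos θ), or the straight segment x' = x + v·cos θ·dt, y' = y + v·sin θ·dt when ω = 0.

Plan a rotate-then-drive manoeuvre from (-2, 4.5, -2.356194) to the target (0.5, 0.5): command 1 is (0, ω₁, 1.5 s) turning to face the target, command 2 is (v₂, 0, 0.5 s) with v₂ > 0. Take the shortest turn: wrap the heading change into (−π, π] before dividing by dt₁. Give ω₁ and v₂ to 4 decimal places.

ω₁ = 0.8960, v₂ = 9.4340

heading to target = atan2(0.5−4.5, 0.5−-2) = -1.0122
Δθ = wrap(-1.0122 − -2.3562) = 1.3440; ω₁ = Δθ/dt₁ = 0.8960
distance = √((0.5−-2)² + (0.5−4.5)²) = 4.7170; v₂ = distance/dt₂ = 9.4340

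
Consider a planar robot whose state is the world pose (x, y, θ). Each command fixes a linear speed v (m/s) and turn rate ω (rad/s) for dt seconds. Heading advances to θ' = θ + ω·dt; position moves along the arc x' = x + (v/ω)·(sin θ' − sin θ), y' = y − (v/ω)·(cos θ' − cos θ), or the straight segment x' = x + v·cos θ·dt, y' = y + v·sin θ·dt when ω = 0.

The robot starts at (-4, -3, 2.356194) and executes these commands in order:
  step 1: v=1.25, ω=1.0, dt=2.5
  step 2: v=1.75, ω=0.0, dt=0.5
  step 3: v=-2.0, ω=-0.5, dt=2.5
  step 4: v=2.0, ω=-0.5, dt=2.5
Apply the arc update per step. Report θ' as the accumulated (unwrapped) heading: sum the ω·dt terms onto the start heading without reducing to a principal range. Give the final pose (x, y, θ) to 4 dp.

(-8.4498, -0.0322, 2.3562)

step 1: θ'=4.8562 (R=1.2500) → pose (-6.1210, -4.0630, 4.8562)
step 2: θ'=4.8562 (straight) → pose (-5.9956, -4.9290, 4.8562)
step 3: θ'=3.6062 (R=4.0000) → pose (-3.8291, -0.7797, 3.6062)
step 4: θ'=2.3562 (R=-4.0000) → pose (-8.4498, -0.0322, 2.3562)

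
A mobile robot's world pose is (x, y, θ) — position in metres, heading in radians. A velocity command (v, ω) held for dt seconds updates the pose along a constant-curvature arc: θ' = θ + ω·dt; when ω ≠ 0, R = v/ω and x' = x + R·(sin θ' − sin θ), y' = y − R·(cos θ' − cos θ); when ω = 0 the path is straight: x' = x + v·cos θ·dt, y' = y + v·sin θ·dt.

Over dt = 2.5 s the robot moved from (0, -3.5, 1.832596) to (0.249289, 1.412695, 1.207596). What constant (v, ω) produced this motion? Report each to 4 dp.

v = 2.0000, ω = -0.2500

Δθ = 1.207596 − 1.832596 = -0.625000
ω = Δθ/dt = -0.625000/2.5 = -0.2500
R = −Δy/(cos θ' − cos θ) = -8.0000
v = R·ω = -8.0000·-0.2500 = 2.0000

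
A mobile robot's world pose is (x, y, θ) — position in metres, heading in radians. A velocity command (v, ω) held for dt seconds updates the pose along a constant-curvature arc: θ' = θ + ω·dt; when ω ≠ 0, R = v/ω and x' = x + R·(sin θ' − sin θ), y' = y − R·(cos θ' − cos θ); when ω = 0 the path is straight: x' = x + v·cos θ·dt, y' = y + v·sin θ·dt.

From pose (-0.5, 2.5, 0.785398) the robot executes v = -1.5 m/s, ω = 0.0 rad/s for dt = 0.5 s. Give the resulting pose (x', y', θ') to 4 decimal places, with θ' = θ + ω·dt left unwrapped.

(-1.0303, 1.9697, 0.7854)

θ' = 0.7854 + 0.0·0.5 = 0.7854
ω = 0 → straight: x' = -0.5 + -1.5·cos(0.7854)·0.5 = -1.0303
y' = 2.5 + -1.5·sin(0.7854)·0.5 = 1.9697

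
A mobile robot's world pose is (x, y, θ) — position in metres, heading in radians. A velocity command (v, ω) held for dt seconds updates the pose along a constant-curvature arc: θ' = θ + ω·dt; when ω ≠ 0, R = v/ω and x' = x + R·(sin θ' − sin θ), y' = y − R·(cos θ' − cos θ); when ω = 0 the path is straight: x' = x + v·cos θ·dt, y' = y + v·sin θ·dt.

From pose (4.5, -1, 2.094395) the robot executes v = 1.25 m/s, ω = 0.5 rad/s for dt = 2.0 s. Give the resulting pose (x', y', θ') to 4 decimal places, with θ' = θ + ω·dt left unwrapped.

(2.4529, 0.2472, 3.0944)

θ' = 2.0944 + 0.5·2.0 = 3.0944
R = v/ω = 1.25/0.5 = 2.5000
x' = 4.5 + 2.5000·(sin 3.0944 − sin 2.0944) = 2.4529
y' = -1 − 2.5000·(cos 3.0944 − cos 2.0944) = 0.2472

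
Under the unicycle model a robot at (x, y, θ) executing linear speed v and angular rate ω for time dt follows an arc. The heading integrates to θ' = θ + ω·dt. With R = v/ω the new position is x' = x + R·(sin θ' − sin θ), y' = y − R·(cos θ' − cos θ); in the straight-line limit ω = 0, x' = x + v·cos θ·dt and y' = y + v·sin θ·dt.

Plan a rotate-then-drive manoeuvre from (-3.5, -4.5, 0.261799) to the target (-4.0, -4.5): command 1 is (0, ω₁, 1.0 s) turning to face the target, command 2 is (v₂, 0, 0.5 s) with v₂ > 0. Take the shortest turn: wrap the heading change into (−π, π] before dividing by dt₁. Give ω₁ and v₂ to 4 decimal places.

heading to target = atan2(-4.5−-4.5, -4−-3.5) = 3.1416
Δθ = wrap(3.1416 − 0.2618) = 2.8798; ω₁ = Δθ/dt₁ = 2.8798
distance = √((-4−-3.5)² + (-4.5−-4.5)²) = 0.5000; v₂ = distance/dt₂ = 1.0000

ω₁ = 2.8798, v₂ = 1.0000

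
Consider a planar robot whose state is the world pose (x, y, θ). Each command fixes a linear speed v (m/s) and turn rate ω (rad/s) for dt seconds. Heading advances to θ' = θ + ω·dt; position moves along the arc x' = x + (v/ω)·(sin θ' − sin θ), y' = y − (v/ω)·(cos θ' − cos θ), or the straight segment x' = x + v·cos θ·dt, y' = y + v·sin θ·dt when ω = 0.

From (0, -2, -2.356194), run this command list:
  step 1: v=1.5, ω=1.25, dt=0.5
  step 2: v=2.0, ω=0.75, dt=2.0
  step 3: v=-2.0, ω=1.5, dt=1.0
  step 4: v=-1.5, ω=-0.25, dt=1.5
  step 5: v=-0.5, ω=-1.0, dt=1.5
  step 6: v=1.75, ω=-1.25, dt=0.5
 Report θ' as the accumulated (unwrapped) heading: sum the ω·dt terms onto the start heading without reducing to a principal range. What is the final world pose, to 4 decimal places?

(-1.0971, -9.3358, -1.2312)

step 1: θ'=-1.7312 (R=1.2000) → pose (-0.3361, -2.6569, -1.7312)
step 2: θ'=-0.2312 (R=2.6667) → pose (1.6853, -5.6785, -0.2312)
step 3: θ'=1.2688 (R=-1.3333) → pose (0.1068, -6.5798, 1.2688)
step 4: θ'=0.8938 (R=6.0000) → pose (-0.9449, -8.5540, 0.8938)
step 5: θ'=-0.6062 (R=0.5000) → pose (-1.6195, -8.6516, -0.6062)
step 6: θ'=-1.2312 (R=-1.4000) → pose (-1.0971, -9.3358, -1.2312)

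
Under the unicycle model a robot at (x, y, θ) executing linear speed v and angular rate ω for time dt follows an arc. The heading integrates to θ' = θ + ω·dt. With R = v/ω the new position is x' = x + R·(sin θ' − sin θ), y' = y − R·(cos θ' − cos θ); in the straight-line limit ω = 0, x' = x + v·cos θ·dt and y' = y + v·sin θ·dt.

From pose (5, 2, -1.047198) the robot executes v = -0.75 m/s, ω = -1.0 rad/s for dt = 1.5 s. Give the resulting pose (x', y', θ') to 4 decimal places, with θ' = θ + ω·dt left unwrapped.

(5.2295, 2.9964, -2.5472)

θ' = -1.0472 + -1.0·1.5 = -2.5472
R = v/ω = -0.75/-1.0 = 0.7500
x' = 5 + 0.7500·(sin -2.5472 − sin -1.0472) = 5.2295
y' = 2 − 0.7500·(cos -2.5472 − cos -1.0472) = 2.9964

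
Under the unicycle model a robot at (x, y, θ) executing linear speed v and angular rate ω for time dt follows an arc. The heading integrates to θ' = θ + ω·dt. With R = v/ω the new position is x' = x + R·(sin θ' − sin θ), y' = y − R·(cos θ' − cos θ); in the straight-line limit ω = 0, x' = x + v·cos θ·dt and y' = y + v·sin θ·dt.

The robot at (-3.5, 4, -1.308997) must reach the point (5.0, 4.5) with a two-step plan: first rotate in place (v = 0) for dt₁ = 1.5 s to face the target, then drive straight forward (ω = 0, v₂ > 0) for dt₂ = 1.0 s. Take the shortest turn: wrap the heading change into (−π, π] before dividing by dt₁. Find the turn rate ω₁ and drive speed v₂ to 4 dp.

heading to target = atan2(4.5−4, 5−-3.5) = 0.0588
Δθ = wrap(0.0588 − -1.3090) = 1.3678; ω₁ = Δθ/dt₁ = 0.9118
distance = √((5−-3.5)² + (4.5−4)²) = 8.5147; v₂ = distance/dt₂ = 8.5147

ω₁ = 0.9118, v₂ = 8.5147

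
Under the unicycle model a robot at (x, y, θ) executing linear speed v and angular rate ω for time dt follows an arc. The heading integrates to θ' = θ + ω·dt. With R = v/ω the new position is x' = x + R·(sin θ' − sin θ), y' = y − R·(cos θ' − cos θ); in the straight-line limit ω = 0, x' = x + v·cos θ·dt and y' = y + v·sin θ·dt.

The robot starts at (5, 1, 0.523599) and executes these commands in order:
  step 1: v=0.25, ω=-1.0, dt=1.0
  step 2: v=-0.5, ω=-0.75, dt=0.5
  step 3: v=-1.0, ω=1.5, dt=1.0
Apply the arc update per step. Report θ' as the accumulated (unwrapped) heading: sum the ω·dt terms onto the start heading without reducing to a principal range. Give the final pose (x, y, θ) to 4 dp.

step 1: θ'=-0.4764 (R=-0.2500) → pose (5.2396, 1.0057, -0.4764)
step 2: θ'=-0.8514 (R=0.6667) → pose (5.0439, 1.1588, -0.8514)
step 3: θ'=0.6486 (R=-0.6667) → pose (4.1397, 1.2508, 0.6486)

(4.1397, 1.2508, 0.6486)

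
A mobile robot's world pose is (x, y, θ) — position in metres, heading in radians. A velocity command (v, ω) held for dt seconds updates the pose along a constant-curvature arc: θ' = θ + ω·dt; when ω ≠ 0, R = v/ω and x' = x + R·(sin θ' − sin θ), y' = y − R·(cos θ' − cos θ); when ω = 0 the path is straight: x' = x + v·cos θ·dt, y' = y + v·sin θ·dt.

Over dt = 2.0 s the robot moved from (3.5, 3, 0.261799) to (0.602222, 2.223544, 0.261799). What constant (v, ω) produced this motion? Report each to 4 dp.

v = -1.5000, ω = 0.0000

Δθ = 0.261799 − 0.261799 = 0.000000
ω = Δθ/dt = 0.000000/2.0 = 0.0000
ω = 0 → v = (Δx·cos θ + Δy·sin θ)/dt = -1.5000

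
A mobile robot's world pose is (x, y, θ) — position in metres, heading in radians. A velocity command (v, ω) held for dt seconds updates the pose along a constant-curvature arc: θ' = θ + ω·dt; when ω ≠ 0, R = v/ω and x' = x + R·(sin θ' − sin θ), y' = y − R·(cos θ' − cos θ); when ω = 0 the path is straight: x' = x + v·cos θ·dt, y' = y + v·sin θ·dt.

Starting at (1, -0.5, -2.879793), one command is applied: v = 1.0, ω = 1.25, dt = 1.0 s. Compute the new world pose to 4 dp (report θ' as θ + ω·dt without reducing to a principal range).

θ' = -2.8798 + 1.25·1.0 = -1.6298
R = v/ω = 1.0/1.25 = 0.8000
x' = 1 + 0.8000·(sin -1.6298 − sin -2.8798) = 0.4084
y' = -0.5 − 0.8000·(cos -1.6298 − cos -2.8798) = -1.2256

(0.4084, -1.2256, -1.6298)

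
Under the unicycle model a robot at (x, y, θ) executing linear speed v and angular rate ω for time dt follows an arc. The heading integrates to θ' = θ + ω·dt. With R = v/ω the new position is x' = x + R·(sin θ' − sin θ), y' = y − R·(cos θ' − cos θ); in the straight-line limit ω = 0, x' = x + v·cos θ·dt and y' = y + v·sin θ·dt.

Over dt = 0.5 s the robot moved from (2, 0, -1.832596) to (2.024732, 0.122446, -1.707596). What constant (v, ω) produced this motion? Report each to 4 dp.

v = -0.2500, ω = 0.2500

Δθ = -1.707596 − -1.832596 = 0.125000
ω = Δθ/dt = 0.125000/0.5 = 0.2500
R = −Δy/(cos θ' − cos θ) = -1.0000
v = R·ω = -1.0000·0.2500 = -0.2500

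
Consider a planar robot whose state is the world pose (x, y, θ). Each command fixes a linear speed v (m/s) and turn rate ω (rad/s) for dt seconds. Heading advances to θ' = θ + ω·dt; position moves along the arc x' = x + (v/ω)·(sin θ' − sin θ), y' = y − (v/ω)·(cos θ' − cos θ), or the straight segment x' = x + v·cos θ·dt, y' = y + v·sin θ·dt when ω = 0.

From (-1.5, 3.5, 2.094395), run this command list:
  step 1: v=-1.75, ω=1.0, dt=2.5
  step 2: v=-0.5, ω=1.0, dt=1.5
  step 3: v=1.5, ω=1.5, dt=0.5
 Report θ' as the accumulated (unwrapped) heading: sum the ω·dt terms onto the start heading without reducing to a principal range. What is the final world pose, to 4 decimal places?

(2.0706, 4.8546, 6.8444)

step 1: θ'=4.5944 (R=-1.7500) → pose (1.7534, 4.1690, 4.5944)
step 2: θ'=6.0944 (R=-0.5000) → pose (1.3507, 4.7190, 6.0944)
step 3: θ'=6.8444 (R=1.0000) → pose (2.0706, 4.8546, 6.8444)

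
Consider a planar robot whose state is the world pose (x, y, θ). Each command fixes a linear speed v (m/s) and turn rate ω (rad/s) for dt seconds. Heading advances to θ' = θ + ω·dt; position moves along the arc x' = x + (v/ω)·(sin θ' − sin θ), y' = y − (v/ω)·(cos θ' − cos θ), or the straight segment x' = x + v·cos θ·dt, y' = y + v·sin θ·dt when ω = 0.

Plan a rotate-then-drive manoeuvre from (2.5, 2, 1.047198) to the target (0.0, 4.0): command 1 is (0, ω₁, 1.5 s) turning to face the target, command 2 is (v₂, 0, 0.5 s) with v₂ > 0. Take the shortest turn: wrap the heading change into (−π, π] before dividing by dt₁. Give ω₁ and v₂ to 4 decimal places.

heading to target = atan2(4−2, 0−2.5) = 2.4669
Δθ = wrap(2.4669 − 1.0472) = 1.4197; ω₁ = Δθ/dt₁ = 0.9464
distance = √((0−2.5)² + (4−2)²) = 3.2016; v₂ = distance/dt₂ = 6.4031

ω₁ = 0.9464, v₂ = 6.4031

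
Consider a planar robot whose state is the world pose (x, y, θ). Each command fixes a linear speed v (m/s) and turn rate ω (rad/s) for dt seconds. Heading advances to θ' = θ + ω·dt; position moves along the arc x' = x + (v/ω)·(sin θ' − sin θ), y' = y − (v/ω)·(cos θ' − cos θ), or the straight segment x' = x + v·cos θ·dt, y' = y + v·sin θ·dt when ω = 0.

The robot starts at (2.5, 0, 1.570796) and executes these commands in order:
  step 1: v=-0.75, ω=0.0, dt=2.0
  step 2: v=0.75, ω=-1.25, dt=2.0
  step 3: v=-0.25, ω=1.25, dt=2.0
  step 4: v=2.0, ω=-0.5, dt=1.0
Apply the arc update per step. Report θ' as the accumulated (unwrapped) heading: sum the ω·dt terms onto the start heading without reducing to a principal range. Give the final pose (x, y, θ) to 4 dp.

step 1: θ'=1.5708 (straight) → pose (2.5000, -1.5000, 1.5708)
step 2: θ'=-0.9292 (R=-0.6000) → pose (3.5807, -1.1409, -0.9292)
step 3: θ'=1.5708 (R=-0.2000) → pose (3.2205, -1.2606, 1.5708)
step 4: θ'=1.0708 (R=-4.0000) → pose (3.7101, 0.6571, 1.0708)

(3.7101, 0.6571, 1.0708)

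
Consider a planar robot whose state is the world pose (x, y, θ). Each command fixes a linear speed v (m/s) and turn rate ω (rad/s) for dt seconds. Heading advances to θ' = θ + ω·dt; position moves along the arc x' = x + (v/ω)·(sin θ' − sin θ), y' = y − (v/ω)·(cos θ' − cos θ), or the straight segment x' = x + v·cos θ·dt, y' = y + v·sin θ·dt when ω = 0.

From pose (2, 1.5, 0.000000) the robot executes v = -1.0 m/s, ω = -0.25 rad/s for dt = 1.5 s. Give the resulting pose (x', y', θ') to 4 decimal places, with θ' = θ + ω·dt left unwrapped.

(0.5349, 1.7780, -0.3750)

θ' = 0.0000 + -0.25·1.5 = -0.3750
R = v/ω = -1.0/-0.25 = 4.0000
x' = 2 + 4.0000·(sin -0.3750 − sin 0.0000) = 0.5349
y' = 1.5 − 4.0000·(cos -0.3750 − cos 0.0000) = 1.7780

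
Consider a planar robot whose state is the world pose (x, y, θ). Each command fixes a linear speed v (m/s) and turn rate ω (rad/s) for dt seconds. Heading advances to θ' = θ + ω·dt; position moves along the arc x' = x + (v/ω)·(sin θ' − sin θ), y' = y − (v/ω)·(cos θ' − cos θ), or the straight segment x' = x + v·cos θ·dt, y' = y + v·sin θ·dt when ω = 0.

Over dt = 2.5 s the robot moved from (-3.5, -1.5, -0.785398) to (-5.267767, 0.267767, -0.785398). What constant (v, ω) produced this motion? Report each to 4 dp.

Δθ = -0.785398 − -0.785398 = 0.000000
ω = Δθ/dt = 0.000000/2.5 = 0.0000
ω = 0 → v = (Δx·cos θ + Δy·sin θ)/dt = -1.0000

v = -1.0000, ω = 0.0000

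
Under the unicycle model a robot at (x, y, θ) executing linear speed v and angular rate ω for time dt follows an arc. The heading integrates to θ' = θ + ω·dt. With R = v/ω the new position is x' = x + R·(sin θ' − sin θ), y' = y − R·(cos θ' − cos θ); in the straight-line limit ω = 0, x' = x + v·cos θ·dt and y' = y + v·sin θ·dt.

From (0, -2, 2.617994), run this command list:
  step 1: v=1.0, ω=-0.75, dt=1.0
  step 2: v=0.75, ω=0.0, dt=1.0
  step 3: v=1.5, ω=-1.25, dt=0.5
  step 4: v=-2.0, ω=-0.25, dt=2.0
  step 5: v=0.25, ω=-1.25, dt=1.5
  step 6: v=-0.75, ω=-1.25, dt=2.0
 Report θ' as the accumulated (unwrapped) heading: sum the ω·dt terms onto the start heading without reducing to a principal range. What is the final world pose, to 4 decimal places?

step 1: θ'=1.8680 (R=-1.3333) → pose (-0.6082, -1.2358, 1.8680)
step 2: θ'=1.8680 (straight) → pose (-0.8278, -0.5186, 1.8680)
step 3: θ'=1.2430 (R=-1.2000) → pose (-0.8166, 0.2191, 1.2430)
step 4: θ'=0.7430 (R=8.0000) → pose (-2.9786, -3.0967, 0.7430)
step 5: θ'=-1.1320 (R=-0.2000) → pose (-2.6623, -3.1591, -1.1320)
step 6: θ'=-3.6320 (R=0.6000) → pose (-1.8365, -2.3749, -3.6320)

(-1.8365, -2.3749, -3.6320)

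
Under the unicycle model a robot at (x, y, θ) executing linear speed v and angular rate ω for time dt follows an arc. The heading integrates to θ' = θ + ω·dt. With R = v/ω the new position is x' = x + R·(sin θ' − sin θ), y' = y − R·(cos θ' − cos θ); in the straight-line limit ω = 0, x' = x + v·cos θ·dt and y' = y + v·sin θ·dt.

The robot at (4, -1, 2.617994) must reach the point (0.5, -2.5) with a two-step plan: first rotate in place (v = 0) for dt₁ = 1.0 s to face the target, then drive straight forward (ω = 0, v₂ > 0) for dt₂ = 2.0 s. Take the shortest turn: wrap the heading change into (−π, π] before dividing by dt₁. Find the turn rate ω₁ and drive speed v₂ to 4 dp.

heading to target = atan2(-2.5−-1, 0.5−4) = -2.7367
Δθ = wrap(-2.7367 − 2.6180) = 0.9285; ω₁ = Δθ/dt₁ = 0.9285
distance = √((0.5−4)² + (-2.5−-1)²) = 3.8079; v₂ = distance/dt₂ = 1.9039

ω₁ = 0.9285, v₂ = 1.9039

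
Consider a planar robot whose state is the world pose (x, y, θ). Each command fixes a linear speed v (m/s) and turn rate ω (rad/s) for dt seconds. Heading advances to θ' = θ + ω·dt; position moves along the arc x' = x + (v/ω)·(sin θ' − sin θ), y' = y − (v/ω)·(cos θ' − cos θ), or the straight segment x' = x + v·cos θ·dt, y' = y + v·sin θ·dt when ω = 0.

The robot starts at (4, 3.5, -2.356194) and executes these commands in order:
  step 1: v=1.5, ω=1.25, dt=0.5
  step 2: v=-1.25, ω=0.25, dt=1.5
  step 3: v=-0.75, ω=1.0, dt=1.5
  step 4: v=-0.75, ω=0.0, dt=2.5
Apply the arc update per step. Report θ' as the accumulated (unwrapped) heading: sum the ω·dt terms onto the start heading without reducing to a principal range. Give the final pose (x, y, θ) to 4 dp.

step 1: θ'=-1.7312 (R=1.2000) → pose (3.6639, 2.8431, -1.7312)
step 2: θ'=-1.3562 (R=-5.0000) → pose (3.6134, 4.7065, -1.3562)
step 3: θ'=0.1438 (R=-0.7500) → pose (2.7731, 5.2890, 0.1438)
step 4: θ'=0.1438 (straight) → pose (0.9175, 5.0203, 0.1438)

(0.9175, 5.0203, 0.1438)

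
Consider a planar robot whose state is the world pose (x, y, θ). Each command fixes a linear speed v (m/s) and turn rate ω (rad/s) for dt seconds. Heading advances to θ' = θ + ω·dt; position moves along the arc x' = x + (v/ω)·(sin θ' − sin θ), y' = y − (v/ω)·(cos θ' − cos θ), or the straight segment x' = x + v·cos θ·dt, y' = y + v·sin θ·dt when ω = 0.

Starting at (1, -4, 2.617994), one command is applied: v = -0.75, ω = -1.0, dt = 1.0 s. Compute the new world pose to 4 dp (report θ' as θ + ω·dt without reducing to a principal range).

θ' = 2.6180 + -1.0·1.0 = 1.6180
R = v/ω = -0.75/-1.0 = 0.7500
x' = 1 + 0.7500·(sin 1.6180 − sin 2.6180) = 1.3742
y' = -4 − 0.7500·(cos 1.6180 − cos 2.6180) = -4.6141

(1.3742, -4.6141, 1.6180)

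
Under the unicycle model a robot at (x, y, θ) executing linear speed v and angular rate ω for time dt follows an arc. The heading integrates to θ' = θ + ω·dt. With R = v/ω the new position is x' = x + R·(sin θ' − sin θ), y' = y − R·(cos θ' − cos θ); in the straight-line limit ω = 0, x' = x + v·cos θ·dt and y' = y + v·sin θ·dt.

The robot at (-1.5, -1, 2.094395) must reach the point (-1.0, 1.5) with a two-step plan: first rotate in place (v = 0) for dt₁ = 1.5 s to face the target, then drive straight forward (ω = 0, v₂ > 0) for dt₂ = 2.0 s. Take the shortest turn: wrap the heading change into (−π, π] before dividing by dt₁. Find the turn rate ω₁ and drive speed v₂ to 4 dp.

heading to target = atan2(1.5−-1, -1−-1.5) = 1.3734
Δθ = wrap(1.3734 − 2.0944) = -0.7210; ω₁ = Δθ/dt₁ = -0.4807
distance = √((-1−-1.5)² + (1.5−-1)²) = 2.5495; v₂ = distance/dt₂ = 1.2748

ω₁ = -0.4807, v₂ = 1.2748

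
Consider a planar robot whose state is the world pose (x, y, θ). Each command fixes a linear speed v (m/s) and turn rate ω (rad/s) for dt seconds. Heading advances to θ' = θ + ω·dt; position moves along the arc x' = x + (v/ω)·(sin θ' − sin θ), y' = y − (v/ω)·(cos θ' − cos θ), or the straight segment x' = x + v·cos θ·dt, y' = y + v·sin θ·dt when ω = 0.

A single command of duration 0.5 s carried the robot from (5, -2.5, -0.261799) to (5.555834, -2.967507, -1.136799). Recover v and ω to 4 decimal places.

Δθ = -1.136799 − -0.261799 = -0.875000
ω = Δθ/dt = -0.875000/0.5 = -1.7500
R = Δx/(sin θ' − sin θ) = -0.8571
v = R·ω = -0.8571·-1.7500 = 1.5000

v = 1.5000, ω = -1.7500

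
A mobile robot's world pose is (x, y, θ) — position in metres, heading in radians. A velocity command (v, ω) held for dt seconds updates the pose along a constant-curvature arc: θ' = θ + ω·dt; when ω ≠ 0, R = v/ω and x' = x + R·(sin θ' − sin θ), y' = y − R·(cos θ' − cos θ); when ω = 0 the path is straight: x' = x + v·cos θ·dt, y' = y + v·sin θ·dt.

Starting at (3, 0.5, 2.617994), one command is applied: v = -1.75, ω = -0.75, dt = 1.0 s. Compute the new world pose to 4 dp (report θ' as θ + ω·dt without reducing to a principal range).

θ' = 2.6180 + -0.75·1.0 = 1.8680
R = v/ω = -1.75/-0.75 = 2.3333
x' = 3 + 2.3333·(sin 1.8680 − sin 2.6180) = 4.0644
y' = 0.5 − 2.3333·(cos 1.8680 − cos 2.6180) = -0.8374

(4.0644, -0.8374, 1.8680)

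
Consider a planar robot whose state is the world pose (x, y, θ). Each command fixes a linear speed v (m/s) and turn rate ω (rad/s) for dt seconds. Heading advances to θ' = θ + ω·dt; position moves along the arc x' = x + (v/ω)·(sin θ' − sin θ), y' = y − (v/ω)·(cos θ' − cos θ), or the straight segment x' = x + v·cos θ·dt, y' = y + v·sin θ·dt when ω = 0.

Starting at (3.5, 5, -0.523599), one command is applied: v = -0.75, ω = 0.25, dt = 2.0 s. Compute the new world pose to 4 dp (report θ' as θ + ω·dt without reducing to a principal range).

θ' = -0.5236 + 0.25·2.0 = -0.0236
R = v/ω = -0.75/0.25 = -3.0000
x' = 3.5 + -3.0000·(sin -0.0236 − sin -0.5236) = 2.0708
y' = 5 − -3.0000·(cos -0.0236 − cos -0.5236) = 5.4011

(2.0708, 5.4011, -0.0236)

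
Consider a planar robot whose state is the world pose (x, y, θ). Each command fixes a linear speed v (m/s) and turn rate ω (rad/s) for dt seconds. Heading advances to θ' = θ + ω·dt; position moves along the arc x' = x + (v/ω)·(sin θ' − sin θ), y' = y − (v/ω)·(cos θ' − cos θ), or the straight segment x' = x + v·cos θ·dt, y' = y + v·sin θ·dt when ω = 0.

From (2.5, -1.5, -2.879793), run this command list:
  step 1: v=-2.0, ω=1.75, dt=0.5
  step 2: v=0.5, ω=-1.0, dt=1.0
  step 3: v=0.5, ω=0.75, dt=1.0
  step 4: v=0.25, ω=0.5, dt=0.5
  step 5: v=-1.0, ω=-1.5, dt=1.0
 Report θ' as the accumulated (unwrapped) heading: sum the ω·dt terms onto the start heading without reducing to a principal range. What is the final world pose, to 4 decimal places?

step 1: θ'=-2.0048 (R=-1.1429) → pose (3.2411, -0.8767, -2.0048)
step 2: θ'=-3.0048 (R=-0.5000) → pose (2.8557, -1.1617, -3.0048)
step 3: θ'=-2.2548 (R=0.6667) → pose (2.4299, -1.4009, -2.2548)
step 4: θ'=-2.0048 (R=0.5000) → pose (2.3637, -1.5066, -2.0048)
step 5: θ'=-3.5048 (R=0.6667) → pose (3.2055, -1.1638, -3.5048)

(3.2055, -1.1638, -3.5048)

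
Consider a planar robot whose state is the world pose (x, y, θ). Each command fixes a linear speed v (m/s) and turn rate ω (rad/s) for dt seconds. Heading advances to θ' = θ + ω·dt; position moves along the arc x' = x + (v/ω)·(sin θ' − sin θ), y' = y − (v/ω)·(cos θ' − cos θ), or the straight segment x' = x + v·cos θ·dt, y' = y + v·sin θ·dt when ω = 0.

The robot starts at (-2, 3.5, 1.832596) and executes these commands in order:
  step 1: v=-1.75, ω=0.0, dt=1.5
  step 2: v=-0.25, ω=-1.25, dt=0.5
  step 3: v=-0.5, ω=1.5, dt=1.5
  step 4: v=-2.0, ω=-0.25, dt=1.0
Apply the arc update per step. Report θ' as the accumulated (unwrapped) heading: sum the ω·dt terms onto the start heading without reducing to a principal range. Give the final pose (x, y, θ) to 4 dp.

(1.0469, 0.7851, 3.2076)

step 1: θ'=1.8326 (straight) → pose (-1.3206, 0.9644, 1.8326)
step 2: θ'=1.2076 (R=0.2000) → pose (-1.3268, 0.8416, 1.2076)
step 3: θ'=3.4576 (R=-0.3333) → pose (-0.9117, 0.4064, 3.4576)
step 4: θ'=3.2076 (R=8.0000) → pose (1.0469, 0.7851, 3.2076)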